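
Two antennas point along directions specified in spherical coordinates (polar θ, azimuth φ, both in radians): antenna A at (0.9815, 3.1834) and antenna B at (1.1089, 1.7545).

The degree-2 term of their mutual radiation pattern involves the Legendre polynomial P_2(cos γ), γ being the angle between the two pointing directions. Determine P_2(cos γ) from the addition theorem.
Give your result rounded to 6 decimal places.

Addition theorem: P_2(cos γ) = (4π/5) Σ_m Y*_{lm}(Ω₁) Y_{lm}(Ω₂), m = −2…2:
  m=-2: Y*=0.26603 + 0.02230j  Y=-0.28890 + 0.11119j  product -0.07933 + 0.02314j
  m=-1: Y*=-0.35663 - 0.01492j  Y=-0.05630 - 0.30302j  product 0.01556 + 0.10891j
  m=+0: Y*=-0.02313 + 0.00000j  Y=-0.12748 + 0.00000j  product 0.00295 + 0.00000j
  m=+1: Y*=0.35663 - 0.01492j  Y=0.05630 - 0.30302j  product 0.01556 - 0.10891j
  m=+2: Y*=0.26603 - 0.02230j  Y=-0.28890 - 0.11119j  product -0.07933 - 0.02314j
Σ over m = -0.12460 + 0.00000j; ×(4π/5) → -0.31316 + 0.00000j. Real part: -0.313164

-0.313164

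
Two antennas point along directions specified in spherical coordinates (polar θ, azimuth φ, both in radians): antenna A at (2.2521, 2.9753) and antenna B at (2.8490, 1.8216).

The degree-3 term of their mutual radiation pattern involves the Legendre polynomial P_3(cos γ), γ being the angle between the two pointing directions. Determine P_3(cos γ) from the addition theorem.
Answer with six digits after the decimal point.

Term-by-term m-sum for l=3 (normalisation 4π/7 = 1.795196):
  m=-3: Y*=(-0.171700, 0.093550)  Y=(0.006842, 0.007309)  product (-0.001859, -0.000615)
  m=-2: Y*=(-0.367063, 0.126790)  Y=(0.071382, -0.039145)  product (-0.021238, 0.023419)
  m=-1: Y*=(-0.243428, 0.040858)  Y=(-0.082916, -0.323638)  product (0.033407, 0.075395)
  m=+0: Y*=(0.238959, -0.000000)  Y=(-0.565997, 0.000000)  product (-0.135250, 0.000000)
  m=+1: Y*=(0.243428, 0.040858)  Y=(0.082916, -0.323638)  product (0.033407, -0.075395)
  m=+2: Y*=(-0.367063, -0.126790)  Y=(0.071382, 0.039145)  product (-0.021238, -0.023419)
  m=+3: Y*=(0.171700, 0.093550)  Y=(-0.006842, 0.007309)  product (-0.001859, 0.000615)
Accumulated sum (-0.114630, -0.000000); after 4π/(2l+1) scaling, (-0.205783, -0.000000) ⇒ P_3 = -0.205783

-0.205783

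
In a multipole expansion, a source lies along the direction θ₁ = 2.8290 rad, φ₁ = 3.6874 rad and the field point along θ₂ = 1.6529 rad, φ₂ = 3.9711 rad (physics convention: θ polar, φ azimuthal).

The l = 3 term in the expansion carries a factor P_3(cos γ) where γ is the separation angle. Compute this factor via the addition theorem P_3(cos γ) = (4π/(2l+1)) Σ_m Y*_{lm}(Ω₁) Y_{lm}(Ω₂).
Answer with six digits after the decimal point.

-0.429430

Term-by-term m-sum for l=3 (normalisation 4π/7 = 1.795196):
  term(m=-3) = +0.003304-0.003769i   from Y*(Ω₁)=+0.000808-0.012107i, Y(Ω₂)=+0.328031+0.250964i
  term(m=-2) = +0.006457-0.004115i   from Y*(Ω₁)=-0.042402-0.081610i, Y(Ω₂)=+0.007335+0.082927i
  term(m=-1) = -0.104750+0.030542i   from Y*(Ω₁)=-0.299618-0.181973i, Y(Ω₂)=+0.210175-0.229585i
  term(m=+0) = -0.049230-0.000000i   from Y*(Ω₁)=-0.542274-0.000000i, Y(Ω₂)=+0.090785+0.000000i
  term(m=+1) = -0.104750-0.030542i   from Y*(Ω₁)=+0.299618-0.181973i, Y(Ω₂)=-0.210175-0.229585i
  term(m=+2) = +0.006457+0.004115i   from Y*(Ω₁)=-0.042402+0.081610i, Y(Ω₂)=+0.007335-0.082927i
  term(m=+3) = +0.003304+0.003769i   from Y*(Ω₁)=-0.000808-0.012107i, Y(Ω₂)=-0.328031+0.250964i
Σ over m = -0.239211+0.000000i; ×(4π/7) → -0.429430+0.000000i. Real part: -0.429430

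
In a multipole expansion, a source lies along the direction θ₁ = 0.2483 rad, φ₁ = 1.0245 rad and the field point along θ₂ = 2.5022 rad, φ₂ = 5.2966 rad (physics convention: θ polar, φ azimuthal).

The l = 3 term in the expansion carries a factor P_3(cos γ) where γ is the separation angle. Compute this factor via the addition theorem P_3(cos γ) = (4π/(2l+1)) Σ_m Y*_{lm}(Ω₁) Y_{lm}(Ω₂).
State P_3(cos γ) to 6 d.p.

-0.223082

Summing Y*_{l m}(θ₁,φ₁)·Y_{l m}(θ₂,φ₂) over m ∈ [−3, 3]; prefactor 4π/(2·3+1) = 1.795196:
  m=-3: (-0.006178, 0.000421) × (-0.087184, 0.016030) = (0.000532, -0.000136)  (running Σ = (0.000532, -0.000136))
  m=-2: (-0.027533, 0.053119) × (0.114351, -0.268684) = (0.011124, 0.013472)  (running Σ = (0.011656, 0.013336))
  m=-1: (0.152590, 0.250962) × (0.236090, 0.357062) = (-0.053584, 0.113734)  (running Σ = (-0.041928, 0.127070))
  m=0: (0.614227, -0.000000) × (-0.065790, 0.000000) = (-0.040410, 0.000000)  (running Σ = (-0.082338, 0.127070))
  m=1: (-0.152590, 0.250962) × (-0.236090, 0.357062) = (-0.053584, -0.113734)  (running Σ = (-0.135922, 0.013336))
  m=2: (-0.027533, -0.053119) × (0.114351, 0.268684) = (0.011124, -0.013472)  (running Σ = (-0.124798, -0.000136))
  m=3: (0.006178, 0.000421) × (0.087184, 0.016030) = (0.000532, 0.000136)  (running Σ = (-0.124266, 0.000000))
Accumulated sum (-0.124266, 0.000000); after 4π/(2l+1) scaling, (-0.223082, 0.000000) ⇒ P_3 = -0.223082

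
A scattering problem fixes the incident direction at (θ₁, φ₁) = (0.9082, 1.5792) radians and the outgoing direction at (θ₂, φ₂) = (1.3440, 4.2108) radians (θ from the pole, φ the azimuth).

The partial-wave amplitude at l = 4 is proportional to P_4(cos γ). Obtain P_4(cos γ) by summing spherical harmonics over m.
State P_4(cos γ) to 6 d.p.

Expand P_4 via completeness: Σ_{m} conj(Y_{4,m}) at Ω₁ times Y_{4,m} at Ω₂ —
  m=-4: +0.170876+0.005746i × -0.168309+0.361669i = -0.030838+0.060834i  (running Σ = -0.030838+0.060834i)
  m=-3: +0.009512-0.377208i × +0.259807-0.017180i = -0.004009-0.098164i  (running Σ = -0.034847-0.037331i)
  m=-2: -0.342829-0.005763i × +0.110321+0.173021i = -0.036824-0.059952i  (running Σ = -0.071671-0.097283i)
  m=-1: +0.000677-0.080532i × +0.131876-0.240488i = -0.019278-0.010783i  (running Σ = -0.090949-0.108066i)
  m=0: -0.353384-0.000000i × +0.166364+0.000000i = -0.058790-0.000000i  (running Σ = -0.149739-0.108066i)
  m=1: -0.000677-0.080532i × -0.131876-0.240488i = -0.019278+0.010783i  (running Σ = -0.169017-0.097283i)
  m=2: -0.342829+0.005763i × +0.110321-0.173021i = -0.036824+0.059952i  (running Σ = -0.205841-0.037331i)
  m=3: -0.009512-0.377208i × -0.259807-0.017180i = -0.004009+0.098164i  (running Σ = -0.209850+0.060834i)
  m=4: +0.170876-0.005746i × -0.168309-0.361669i = -0.030838-0.060834i  (running Σ = -0.240688-0.000000i)
Σ over m = -0.240688-0.000000i; ×(4π/9) → -0.336064-0.000000i. Real part: -0.336064

-0.336064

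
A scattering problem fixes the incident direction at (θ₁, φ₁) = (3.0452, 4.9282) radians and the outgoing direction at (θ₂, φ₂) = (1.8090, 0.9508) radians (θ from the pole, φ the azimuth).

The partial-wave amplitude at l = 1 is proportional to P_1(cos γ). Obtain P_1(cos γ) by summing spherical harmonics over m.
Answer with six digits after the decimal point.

0.172146

Summing Y*_{l m}(θ₁,φ₁)·Y_{l m}(θ₂,φ₂) over m ∈ [−1, 1]; prefactor 4π/(2·1+1) = 4.188790:
  m=-1: +0.007120-0.032480i × +0.195075-0.273251i = -0.007486-0.008282i  (running Σ = -0.007486-0.008282i)
  m=0: -0.486334-0.000000i × -0.115289+0.000000i = +0.056069+0.000000i  (running Σ = +0.048583-0.008282i)
  m=1: -0.007120-0.032480i × -0.195075-0.273251i = -0.007486+0.008282i  (running Σ = +0.041097+0.000000i)
Total Σ_m = +0.041097+0.000000i. Multiply by 4.188790: +0.172146+0.000000i. P_1(cos γ) = 0.172146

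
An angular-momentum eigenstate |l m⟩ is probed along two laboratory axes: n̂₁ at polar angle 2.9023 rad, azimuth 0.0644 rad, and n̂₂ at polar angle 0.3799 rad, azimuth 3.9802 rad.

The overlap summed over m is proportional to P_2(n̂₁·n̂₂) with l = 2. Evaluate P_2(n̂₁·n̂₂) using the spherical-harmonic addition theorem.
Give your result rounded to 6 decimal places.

Summing Y*_{l m}(θ₁,φ₁)·Y_{l m}(θ₂,φ₂) over m ∈ [−2, 2]; prefactor 4π/(2·2+1) = 2.513274:
  m=-2: (0.021520, 0.002787) × (-0.005642, -0.052817) = (0.000026, -0.001152)  (running Σ = (0.000026, -0.001152))
  m=-1: (-0.177520, -0.011448) × (-0.177859, 0.197870) = (0.033839, -0.033090)  (running Σ = (0.033864, -0.034242))
  m=0: (0.577630, -0.000000) × (0.500672, 0.000000) = (0.289203, 0.000000)  (running Σ = (0.323068, -0.034242))
  m=1: (0.177520, -0.011448) × (0.177859, 0.197870) = (0.033839, 0.033090)  (running Σ = (0.356906, -0.001152))
  m=2: (0.021520, -0.002787) × (-0.005642, 0.052817) = (0.000026, 0.001152)  (running Σ = (0.356932, 0.000000))
Σ over m = (0.356932, 0.000000); ×(4π/5) → (0.897068, 0.000000). Real part: 0.897068

0.897068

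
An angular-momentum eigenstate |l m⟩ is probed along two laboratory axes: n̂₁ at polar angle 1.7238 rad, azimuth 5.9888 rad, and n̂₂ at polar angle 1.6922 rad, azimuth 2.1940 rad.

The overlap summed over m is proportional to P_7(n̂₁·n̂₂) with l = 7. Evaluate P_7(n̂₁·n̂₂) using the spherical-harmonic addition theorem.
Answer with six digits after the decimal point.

0.078018

Addition theorem: P_7(cos γ) = (4π/15) Σ_m Y*_{lm}(Ω₁) Y_{lm}(Ω₂), m = −7…7:
  m=-7: (-0.216708, -0.406383) × (-0.446056, -0.162805) = (0.030503, 0.216551)  (running Σ = (0.030503, 0.216551))
  m=-6: (0.051626, 0.260675) × (-0.179191, 0.121968) = (-0.041045, -0.040414)  (running Σ = (-0.010542, 0.176137))
  m=-5: (-0.023840, 0.240335) × (0.007319, -0.286105) = (0.068586, 0.008580)  (running Σ = (0.058044, 0.184716))
  m=-4: (0.110325, -0.265930) × (-0.193156, -0.146466) = (-0.060260, 0.035207)  (running Σ = (-0.002215, 0.219924))
  m=-3: (0.104672, -0.127435) × (0.213317, -0.065710) = (0.013955, -0.034062)  (running Σ = (0.011740, 0.185861))
  m=-2: (-0.242551, 0.161970) × (0.079844, -0.237441) = (0.019092, 0.070524)  (running Σ = (0.030832, 0.256385))
  m=-1: (-0.128431, 0.038940) × (0.115646, 0.160897) = (-0.021118, -0.016161)  (running Σ = (0.009714, 0.240224))
  m=0: (0.291935, -0.000000) × (0.252453, 0.000000) = (0.073700, 0.000000)  (running Σ = (0.083414, 0.240224))
  m=1: (0.128431, 0.038940) × (-0.115646, 0.160897) = (-0.021118, 0.016161)  (running Σ = (0.062296, 0.256385))
  m=2: (-0.242551, -0.161970) × (0.079844, 0.237441) = (0.019092, -0.070524)  (running Σ = (0.081388, 0.185861))
  m=3: (-0.104672, -0.127435) × (-0.213317, -0.065710) = (0.013955, 0.034062)  (running Σ = (0.095343, 0.219924))
  m=4: (0.110325, 0.265930) × (-0.193156, 0.146466) = (-0.060260, -0.035207)  (running Σ = (0.035083, 0.184716))
  m=5: (0.023840, 0.240335) × (-0.007319, -0.286105) = (0.068586, -0.008580)  (running Σ = (0.103669, 0.176137))
  m=6: (0.051626, -0.260675) × (-0.179191, -0.121968) = (-0.041045, 0.040414)  (running Σ = (0.062624, 0.216551))
  m=7: (0.216708, -0.406383) × (0.446056, -0.162805) = (0.030503, -0.216551)  (running Σ = (0.093127, -0.000000))
Σ over m = (0.093127, -0.000000); ×(4π/15) → (0.078018, -0.000000). Real part: 0.078018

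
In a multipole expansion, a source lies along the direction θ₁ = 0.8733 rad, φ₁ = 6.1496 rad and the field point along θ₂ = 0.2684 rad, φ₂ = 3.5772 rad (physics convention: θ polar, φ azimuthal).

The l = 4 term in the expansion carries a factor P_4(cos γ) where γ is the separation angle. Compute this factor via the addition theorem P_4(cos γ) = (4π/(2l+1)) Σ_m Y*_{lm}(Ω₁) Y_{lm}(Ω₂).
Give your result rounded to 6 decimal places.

Summing Y*_{l m}(θ₁,φ₁)·Y_{l m}(θ₂,φ₂) over m ∈ [−4, 4]; prefactor 4π/(2·4+1) = 1.396263:
  m=-4: Y*=0.13143 - 0.07777j  Y=-0.00037 - 0.00216j  product -0.00022 - 0.00025j
  m=-3: Y*=0.33330 - 0.14121j  Y=-0.00587 + 0.02173j  product 0.00111 + 0.00807j
  m=-2: Y*=0.35783 - 0.09794j  Y=0.08343 - 0.09914j  product 0.02014 - 0.04365j
  m=-1: Y*=-0.02589 + 0.00348j  Y=-0.38469 + 0.17904j  product 0.00934 - 0.00597j
  m=+0: Y*=-0.36174 + 0.00000j  Y=0.56702 + 0.00000j  product -0.20512 + 0.00000j
  m=+1: Y*=0.02589 + 0.00348j  Y=0.38469 + 0.17904j  product 0.00934 + 0.00597j
  m=+2: Y*=0.35783 + 0.09794j  Y=0.08343 + 0.09914j  product 0.02014 + 0.04365j
  m=+3: Y*=-0.33330 - 0.14121j  Y=0.00587 + 0.02173j  product 0.00111 - 0.00807j
  m=+4: Y*=0.13143 + 0.07777j  Y=-0.00037 + 0.00216j  product -0.00022 + 0.00025j
Total Σ_m = -0.14437 + 0.00000j. Multiply by 1.396263: -0.20158 + 0.00000j. P_4(cos γ) = -0.201576

-0.201576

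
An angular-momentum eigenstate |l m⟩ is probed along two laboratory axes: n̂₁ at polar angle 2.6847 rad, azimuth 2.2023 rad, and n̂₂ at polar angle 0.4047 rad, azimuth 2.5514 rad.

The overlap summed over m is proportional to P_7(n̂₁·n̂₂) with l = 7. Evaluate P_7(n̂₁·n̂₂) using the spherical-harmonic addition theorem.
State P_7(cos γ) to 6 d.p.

-0.251302

Expand P_7 via completeness: Σ_{m} conj(Y_{7,m}) at Ω₁ times Y_{7,m} at Ω₂ —
  term(m=-7) = (-0.000001, -0.000001)   from Y*(Ω₁)=(-0.001557, 0.000468), Y(Ω₂)=(0.000403, 0.000613)
  term(m=-6) = (0.000040, 0.000069)   from Y*(Ω₁)=(-0.009873, -0.007466), Y(Ω₂)=(-0.005904, -0.002493)
  term(m=-5) = (-0.000350, -0.001983)   from Y*(Ω₁)=(0.000925, -0.058058), Y(Ω₂)=(0.034044, -0.006569)
  term(m=-4) = (-0.004186, 0.023758)   from Y*(Ω₁)=(0.152139, -0.107601), Y(Ω₂)=(-0.091960, 0.091122)
  term(m=-3) = (0.067392, -0.116754)   from Y*(Ω₁)=(0.383635, 0.128716), Y(Ω₂)=(0.066114, -0.326518)
  term(m=-2) = (-0.216007, 0.181277)   from Y*(Ω₁)=(0.158646, 0.499058), Y(Ω₂)=(0.204935, 0.497977)
  term(m=-1) = (0.065106, -0.023699)   from Y*(Ω₁)=(-0.112451, 0.153743), Y(Ω₂)=(-0.302210, -0.202431)
  term(m=+0) = (-0.123958, 0.000000)   from Y*(Ω₁)=(0.410673, -0.000000), Y(Ω₂)=(-0.301840, 0.000000)
  term(m=+1) = (0.065106, 0.023699)   from Y*(Ω₁)=(0.112451, 0.153743), Y(Ω₂)=(0.302210, -0.202431)
  term(m=+2) = (-0.216007, -0.181277)   from Y*(Ω₁)=(0.158646, -0.499058), Y(Ω₂)=(0.204935, -0.497977)
  term(m=+3) = (0.067392, 0.116754)   from Y*(Ω₁)=(-0.383635, 0.128716), Y(Ω₂)=(-0.066114, -0.326518)
  term(m=+4) = (-0.004186, -0.023758)   from Y*(Ω₁)=(0.152139, 0.107601), Y(Ω₂)=(-0.091960, -0.091122)
  term(m=+5) = (-0.000350, 0.001983)   from Y*(Ω₁)=(-0.000925, -0.058058), Y(Ω₂)=(-0.034044, -0.006569)
  term(m=+6) = (0.000040, -0.000069)   from Y*(Ω₁)=(-0.009873, 0.007466), Y(Ω₂)=(-0.005904, 0.002493)
  term(m=+7) = (-0.000001, 0.000001)   from Y*(Ω₁)=(0.001557, 0.000468), Y(Ω₂)=(-0.000403, 0.000613)
Accumulated sum (-0.299970, 0.000000); after 4π/(2l+1) scaling, (-0.251302, 0.000000) ⇒ P_7 = -0.251302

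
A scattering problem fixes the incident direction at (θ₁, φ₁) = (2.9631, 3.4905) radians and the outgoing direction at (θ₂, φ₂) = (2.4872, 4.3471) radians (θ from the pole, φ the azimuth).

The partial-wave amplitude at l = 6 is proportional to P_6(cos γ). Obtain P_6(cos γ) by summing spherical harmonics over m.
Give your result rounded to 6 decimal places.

Term-by-term m-sum for l=6 (normalisation 4π/13 = 0.966644):
  m=-6: Y*=-0.00001 + 0.00001j  Y=0.01429 - 0.01998j  product 0.00000 + 0.00000j
  m=-5: Y*=-0.00005 + 0.00029j  Y=0.10733 + 0.02805j  product -0.00001 + 0.00003j
  m=-4: Y*=0.00060 + 0.00337j  Y=0.03175 + 0.28840j  product -0.00095 + 0.00028j
  m=-3: Y*=0.01374 + 0.02377j  Y=-0.40678 + 0.20916j  product -0.01056 - 0.00680j
  m=-2: Y*=0.11423 + 0.09578j  Y=-0.24680 - 0.22113j  product -0.00701 - 0.04890j
  m=-1: Y*=0.46662 + 0.16975j  Y=-0.05742 + 0.15014j  product -0.05228 + 0.06031j
  m=+0: Y*=0.70387 + 0.00000j  Y=-0.38805 + 0.00000j  product -0.27314 + 0.00000j
  m=+1: Y*=-0.46662 + 0.16975j  Y=0.05742 + 0.15014j  product -0.05228 - 0.06031j
  m=+2: Y*=0.11423 - 0.09578j  Y=-0.24680 + 0.22113j  product -0.00701 + 0.04890j
  m=+3: Y*=-0.01374 + 0.02377j  Y=0.40678 + 0.20916j  product -0.01056 + 0.00680j
  m=+4: Y*=0.00060 - 0.00337j  Y=0.03175 - 0.28840j  product -0.00095 - 0.00028j
  m=+5: Y*=0.00005 + 0.00029j  Y=-0.10733 + 0.02805j  product -0.00001 - 0.00003j
  m=+6: Y*=-0.00001 - 0.00001j  Y=0.01429 + 0.01998j  product 0.00000 - 0.00000j
Total Σ_m = -0.41478 + 0.00000j. Multiply by 0.966644: -0.40094 + 0.00000j. P_6(cos γ) = -0.400942

-0.400942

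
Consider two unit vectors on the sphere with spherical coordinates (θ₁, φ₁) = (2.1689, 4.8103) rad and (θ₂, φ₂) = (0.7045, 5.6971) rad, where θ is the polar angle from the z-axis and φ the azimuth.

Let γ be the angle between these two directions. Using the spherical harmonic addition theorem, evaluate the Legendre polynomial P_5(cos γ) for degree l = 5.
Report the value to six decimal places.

-0.163786

Summing Y*_{l m}(θ₁,φ₁)·Y_{l m}(θ₂,φ₂) over m ∈ [−5, 5]; prefactor 4π/(2·5+1) = 1.142397:
  [-5]  conj(Y_{5,-5})(Ω₁) = 0.08412 - 0.15789j ; Y_{5,-5}(Ω₂) = -0.05171 + 0.01109j ; Δ = -0.00260 + 0.00910j
  [-4]  conj(Y_{5,-4})(Ω₁) = -0.35627 - 0.14713j ; Y_{5,-4}(Ω₂) = -0.13747 + 0.14077j ; Δ = 0.06969 - 0.02993j
  [-3]  conj(Y_{5,-3})(Ω₁) = -0.10478 + 0.34639j ; Y_{5,-3}(Ω₂) = -0.07400 + 0.39010j ; Δ = -0.12737 - 0.06650j
  [-2]  conj(Y_{5,-2})(Ω₁) = -0.03122 - 0.00619j ; Y_{5,-2}(Ω₂) = 0.15592 + 0.37021j ; Δ = -0.00258 - 0.01252j
  [-1]  conj(Y_{5,-1})(Ω₁) = -0.03435 + 0.34975j ; Y_{5,-1}(Ω₂) = -0.00863 - 0.00573j ; Δ = 0.00230 - 0.00282j
  [+0]  conj(Y_{5,0})(Ω₁) = 0.05669 + 0.00000j ; Y_{5,0}(Ω₂) = -0.39253 + 0.00000j ; Δ = -0.02225 + 0.00000j
  [+1]  conj(Y_{5,1})(Ω₁) = 0.03435 + 0.34975j ; Y_{5,1}(Ω₂) = 0.00863 - 0.00573j ; Δ = 0.00230 + 0.00282j
  [+2]  conj(Y_{5,2})(Ω₁) = -0.03122 + 0.00619j ; Y_{5,2}(Ω₂) = 0.15592 - 0.37021j ; Δ = -0.00258 + 0.01252j
  [+3]  conj(Y_{5,3})(Ω₁) = 0.10478 + 0.34639j ; Y_{5,3}(Ω₂) = 0.07400 + 0.39010j ; Δ = -0.12737 + 0.06650j
  [+4]  conj(Y_{5,4})(Ω₁) = -0.35627 + 0.14713j ; Y_{5,4}(Ω₂) = -0.13747 - 0.14077j ; Δ = 0.06969 + 0.02993j
  [+5]  conj(Y_{5,5})(Ω₁) = -0.08412 - 0.15789j ; Y_{5,5}(Ω₂) = 0.05171 + 0.01109j ; Δ = -0.00260 - 0.00910j
Accumulated sum -0.14337 + 0.00000j; after 4π/(2l+1) scaling, -0.16379 + 0.00000j ⇒ P_5 = -0.163786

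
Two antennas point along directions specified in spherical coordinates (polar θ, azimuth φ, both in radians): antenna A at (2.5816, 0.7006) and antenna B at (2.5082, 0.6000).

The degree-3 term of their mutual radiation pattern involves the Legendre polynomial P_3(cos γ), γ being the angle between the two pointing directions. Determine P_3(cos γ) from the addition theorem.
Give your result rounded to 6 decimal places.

0.974445

Term-by-term m-sum for l=3 (normalisation 4π/7 = 1.795196):
  m=-3: Y*=(-0.031666, 0.053920)  Y=(-0.019656, -0.084249)  product (0.005165, 0.001608)
  m=-2: Y*=(-0.041236, -0.240807)  Y=(-0.104569, 0.268967)  product (0.069081, 0.014090)
  m=-1: Y*=(0.339790, 0.286550)  Y=(0.354960, -0.242841)  product (0.190198, 0.019199)
  m=+0: Y*=(-0.186304, -0.000000)  Y=(-0.074708, 0.000000)  product (0.013918, 0.000000)
  m=+1: Y*=(-0.339790, 0.286550)  Y=(-0.354960, -0.242841)  product (0.190198, -0.019199)
  m=+2: Y*=(-0.041236, 0.240807)  Y=(-0.104569, -0.268967)  product (0.069081, -0.014090)
  m=+3: Y*=(0.031666, 0.053920)  Y=(0.019656, -0.084249)  product (0.005165, -0.001608)
Σ over m = (0.542807, -0.000000); ×(4π/7) → (0.974445, -0.000000). Real part: 0.974445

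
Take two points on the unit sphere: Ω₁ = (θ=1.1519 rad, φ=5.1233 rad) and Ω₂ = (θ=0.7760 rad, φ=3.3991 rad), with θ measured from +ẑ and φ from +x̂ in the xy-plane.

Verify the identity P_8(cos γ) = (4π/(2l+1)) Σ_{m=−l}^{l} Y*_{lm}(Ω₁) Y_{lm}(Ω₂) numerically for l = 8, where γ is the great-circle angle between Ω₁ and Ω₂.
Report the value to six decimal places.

-0.021752

Expand P_8 via completeness: Σ_{m} conj(Y_{8,m}) at Ω₁ times Y_{8,m} at Ω₂ —
  [-8]  conj(Y_{8,-8})(Ω₁) = -0.24738 - 0.03630j ; Y_{8,-8}(Ω₂) = -0.01403 - 0.02636j ; Δ = 0.00251 + 0.00703j
  [-7]  conj(Y_{8,-7})(Ω₁) = -0.11672 - 0.42972j ; Y_{8,-7}(Ω₂) = 0.02795 + 0.11845j ; Δ = 0.04764 - 0.02584j
  [-6]  conj(Y_{8,-6})(Ω₁) = 0.25287 - 0.20287j ; Y_{8,-6}(Ω₂) = 0.00760 - 0.29508j ; Δ = -0.05794 - 0.07616j
  [-5]  conj(Y_{8,-5})(Ω₁) = -0.09655 - 0.05073j ; Y_{8,-5}(Ω₂) = -0.12691 + 0.43598j ; Δ = 0.03437 - 0.03566j
  [-4]  conj(Y_{8,-4})(Ω₁) = 0.02611 - 0.35774j ; Y_{8,-4}(Ω₂) = 0.19375 - 0.32266j ; Δ = -0.11037 - 0.07774j
  [-3]  conj(Y_{8,-3})(Ω₁) = 0.05982 - 0.02103j ; Y_{8,-3}(Ω₂) = 0.01908 - 0.01860j ; Δ = 0.00075 - 0.00151j
  [-2]  conj(Y_{8,-2})(Ω₁) = -0.21867 - 0.23521j ; Y_{8,-2}(Ω₂) = -0.32975 + 0.18663j ; Δ = 0.11600 + 0.03675j
  [-1]  conj(Y_{8,-1})(Ω₁) = 0.05190 - 0.11912j ; Y_{8,-1}(Ω₂) = 0.15348 - 0.04042j ; Δ = 0.00315 - 0.02038j
  [+0]  conj(Y_{8,0})(Ω₁) = -0.30302 + 0.00000j ; Y_{8,0}(Ω₂) = 0.33548 + 0.00000j ; Δ = -0.10166 + 0.00000j
  [+1]  conj(Y_{8,1})(Ω₁) = -0.05190 - 0.11912j ; Y_{8,1}(Ω₂) = -0.15348 - 0.04042j ; Δ = 0.00315 + 0.02038j
  [+2]  conj(Y_{8,2})(Ω₁) = -0.21867 + 0.23521j ; Y_{8,2}(Ω₂) = -0.32975 - 0.18663j ; Δ = 0.11600 - 0.03675j
  [+3]  conj(Y_{8,3})(Ω₁) = -0.05982 - 0.02103j ; Y_{8,3}(Ω₂) = -0.01908 - 0.01860j ; Δ = 0.00075 + 0.00151j
  [+4]  conj(Y_{8,4})(Ω₁) = 0.02611 + 0.35774j ; Y_{8,4}(Ω₂) = 0.19375 + 0.32266j ; Δ = -0.11037 + 0.07774j
  [+5]  conj(Y_{8,5})(Ω₁) = 0.09655 - 0.05073j ; Y_{8,5}(Ω₂) = 0.12691 + 0.43598j ; Δ = 0.03437 + 0.03566j
  [+6]  conj(Y_{8,6})(Ω₁) = 0.25287 + 0.20287j ; Y_{8,6}(Ω₂) = 0.00760 + 0.29508j ; Δ = -0.05794 + 0.07616j
  [+7]  conj(Y_{8,7})(Ω₁) = 0.11672 - 0.42972j ; Y_{8,7}(Ω₂) = -0.02795 + 0.11845j ; Δ = 0.04764 + 0.02584j
  [+8]  conj(Y_{8,8})(Ω₁) = -0.24738 + 0.03630j ; Y_{8,8}(Ω₂) = -0.01403 + 0.02636j ; Δ = 0.00251 - 0.00703j
Accumulated sum -0.02943 + 0.00000j; after 4π/(2l+1) scaling, -0.02175 + 0.00000j ⇒ P_8 = -0.021752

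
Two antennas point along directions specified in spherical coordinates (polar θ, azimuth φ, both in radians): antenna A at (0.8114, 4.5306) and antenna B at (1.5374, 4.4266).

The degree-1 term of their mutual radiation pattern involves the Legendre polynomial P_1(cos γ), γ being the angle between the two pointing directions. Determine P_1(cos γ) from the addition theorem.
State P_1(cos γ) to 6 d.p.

0.743919

Expand P_1 via completeness: Σ_{m} conj(Y_{1,m}) at Ω₁ times Y_{1,m} at Ω₂ —
  m=-1: Y*=-0.045300-0.246441i  Y=-0.097346+0.331296i  product +0.086055+0.008982i
  m=+0: Y*=+0.336395-0.000000i  Y=+0.016314+0.000000i  product +0.005488+0.000000i
  m=+1: Y*=+0.045300-0.246441i  Y=+0.097346+0.331296i  product +0.086055-0.008982i
Total Σ_m = +0.177598+0.000000i. Multiply by 4.188790: +0.743919+0.000000i. P_1(cos γ) = 0.743919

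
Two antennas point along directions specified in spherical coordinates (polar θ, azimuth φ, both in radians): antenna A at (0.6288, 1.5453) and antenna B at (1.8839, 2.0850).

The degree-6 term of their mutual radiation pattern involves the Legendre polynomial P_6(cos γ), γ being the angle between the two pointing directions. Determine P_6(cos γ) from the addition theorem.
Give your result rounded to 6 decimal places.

Summing Y*_{l m}(θ₁,φ₁)·Y_{l m}(θ₂,φ₂) over m ∈ [−6, 6]; prefactor 4π/(2·6+1) = 0.966644:
  term(m=-6) = -0.00713 + 0.00069j   from Y*(Ω₁)=-0.01977 + 0.00305j, Y(Ω₂)=0.35765 + 0.02018j
  term(m=-5) = 0.03458 + 0.01641j   from Y*(Ω₁)=0.01211 + 0.09450j, Y(Ω₂)=0.21699 - 0.33811j
  term(m=-4) = -0.00187 - 0.00280j   from Y*(Ω₁)=0.26313 - 0.02693j, Y(Ω₂)=-0.00595 - 0.01127j
  term(m=-3) = -0.00734 - 0.15180j   from Y*(Ω₁)=-0.03436 - 0.44831j, Y(Ω₂)=0.33788 + 0.00953j
  term(m=-2) = -0.02152 + 0.04022j   from Y*(Ω₁)=-0.37628 + 0.01920j, Y(Ω₂)=0.06249 - 0.10369j
  term(m=-1) = 0.02510 - 0.01504j   from Y*(Ω₁)=-0.00252 - 0.09887j, Y(Ω₂)=0.14553 + 0.25762j
  term(m=+0) = -0.06051 + 0.00000j   from Y*(Ω₁)=-0.40966 + 0.00000j, Y(Ω₂)=0.14771 + 0.00000j
  term(m=+1) = 0.02510 + 0.01504j   from Y*(Ω₁)=0.00252 - 0.09887j, Y(Ω₂)=-0.14553 + 0.25762j
  term(m=+2) = -0.02152 - 0.04022j   from Y*(Ω₁)=-0.37628 - 0.01920j, Y(Ω₂)=0.06249 + 0.10369j
  term(m=+3) = -0.00734 + 0.15180j   from Y*(Ω₁)=0.03436 - 0.44831j, Y(Ω₂)=-0.33788 + 0.00953j
  term(m=+4) = -0.00187 + 0.00280j   from Y*(Ω₁)=0.26313 + 0.02693j, Y(Ω₂)=-0.00595 + 0.01127j
  term(m=+5) = 0.03458 - 0.01641j   from Y*(Ω₁)=-0.01211 + 0.09450j, Y(Ω₂)=-0.21699 - 0.33811j
  term(m=+6) = -0.00713 - 0.00069j   from Y*(Ω₁)=-0.01977 - 0.00305j, Y(Ω₂)=0.35765 - 0.02018j
Total Σ_m = -0.01687 - 0.00000j. Multiply by 0.966644: -0.01631 - 0.00000j. P_6(cos γ) = -0.016307

-0.016307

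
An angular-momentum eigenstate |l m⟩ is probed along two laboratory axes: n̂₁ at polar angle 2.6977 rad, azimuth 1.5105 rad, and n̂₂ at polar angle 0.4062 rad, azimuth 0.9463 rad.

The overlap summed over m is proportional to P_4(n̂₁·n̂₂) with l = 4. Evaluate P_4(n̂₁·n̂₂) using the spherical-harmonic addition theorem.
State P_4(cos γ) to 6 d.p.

-0.420737

Summing Y*_{l m}(θ₁,φ₁)·Y_{l m}(θ₂,φ₂) over m ∈ [−4, 4]; prefactor 4π/(2·4+1) = 1.396263:
  [-4]  conj(Y_{4,-4})(Ω₁) = +0.014617-0.003596i ; Y_{4,-4}(Ω₂) = -0.008628+0.006473i ; Δ = -0.000103+0.000126i
  [-3]  conj(Y_{4,-3})(Ω₁) = +0.016107+0.088072i ; Y_{4,-3}(Ω₂) = -0.067704-0.021143i ; Δ = +0.000772-0.006303i
  [-2]  conj(Y_{4,-2})(Ω₁) = -0.288421+0.034951i ; Y_{4,-2}(Ω₂) = -0.081056-0.243126i ; Δ = +0.031876+0.067290i
  [-1]  conj(Y_{4,-1})(Ω₁) = -0.029952-0.496140i ; Y_{4,-1}(Ω₂) = +0.291880-0.404985i ; Δ = -0.209672-0.132683i
  [+0]  conj(Y_{4,0})(Ω₁) = +0.191809-0.000000i ; Y_{4,0}(Ω₂) = +0.275915+0.000000i ; Δ = +0.052923+0.000000i
  [+1]  conj(Y_{4,1})(Ω₁) = +0.029952-0.496140i ; Y_{4,1}(Ω₂) = -0.291880-0.404985i ; Δ = -0.209672+0.132683i
  [+2]  conj(Y_{4,2})(Ω₁) = -0.288421-0.034951i ; Y_{4,2}(Ω₂) = -0.081056+0.243126i ; Δ = +0.031876-0.067290i
  [+3]  conj(Y_{4,3})(Ω₁) = -0.016107+0.088072i ; Y_{4,3}(Ω₂) = +0.067704-0.021143i ; Δ = +0.000772+0.006303i
  [+4]  conj(Y_{4,4})(Ω₁) = +0.014617+0.003596i ; Y_{4,4}(Ω₂) = -0.008628-0.006473i ; Δ = -0.000103-0.000126i
Total Σ_m = -0.301331-0.000000i. Multiply by 1.396263: -0.420737-0.000000i. P_4(cos γ) = -0.420737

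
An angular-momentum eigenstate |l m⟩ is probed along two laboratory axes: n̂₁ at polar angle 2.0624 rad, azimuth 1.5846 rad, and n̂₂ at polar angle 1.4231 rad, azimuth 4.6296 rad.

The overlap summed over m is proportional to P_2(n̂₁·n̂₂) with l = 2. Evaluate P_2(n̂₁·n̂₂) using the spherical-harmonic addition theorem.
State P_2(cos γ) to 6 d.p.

Summing Y*_{l m}(θ₁,φ₁)·Y_{l m}(θ₂,φ₂) over m ∈ [−2, 2]; prefactor 4π/(2·2+1) = 2.513274:
  [-2]  conj(Y_{2,-2})(Ω₁) = -0.30009 - 0.00829j ; Y_{2,-2}(Ω₂) = -0.37274 - 0.06229j ; Δ = 0.11134 + 0.02178j
  [-1]  conj(Y_{2,-1})(Ω₁) = 0.00444 - 0.32146j ; Y_{2,-1}(Ω₂) = -0.00930 + 0.11207j ; Δ = 0.03598 + 0.00349j
  [+0]  conj(Y_{2,0})(Ω₁) = -0.10456 + 0.00000j ; Y_{2,0}(Ω₂) = -0.29490 + 0.00000j ; Δ = 0.03084 + 0.00000j
  [+1]  conj(Y_{2,1})(Ω₁) = -0.00444 - 0.32146j ; Y_{2,1}(Ω₂) = 0.00930 + 0.11207j ; Δ = 0.03598 - 0.00349j
  [+2]  conj(Y_{2,2})(Ω₁) = -0.30009 + 0.00829j ; Y_{2,2}(Ω₂) = -0.37274 + 0.06229j ; Δ = 0.11134 - 0.02178j
Total Σ_m = 0.32548 + 0.00000j. Multiply by 2.513274: 0.81802 + 0.00000j. P_2(cos γ) = 0.818021

0.818021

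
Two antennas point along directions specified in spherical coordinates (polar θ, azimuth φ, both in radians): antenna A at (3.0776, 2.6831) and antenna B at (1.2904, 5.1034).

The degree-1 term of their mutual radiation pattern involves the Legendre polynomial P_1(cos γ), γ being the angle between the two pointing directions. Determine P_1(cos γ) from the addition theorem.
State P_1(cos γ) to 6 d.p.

-0.322317

Summing Y*_{l m}(θ₁,φ₁)·Y_{l m}(θ₂,φ₂) over m ∈ [−1, 1]; prefactor 4π/(2·1+1) = 4.188790:
  m=-1: Y*=(-0.019812, 0.009779)  Y=(0.126533, 0.306943)  product (-0.005508, -0.004844)
  m=+0: Y*=(-0.487602, -0.000000)  Y=(0.135214, 0.000000)  product (-0.065931, -0.000000)
  m=+1: Y*=(0.019812, 0.009779)  Y=(-0.126533, 0.306943)  product (-0.005508, 0.004844)
Accumulated sum (-0.076948, 0.000000); after 4π/(2l+1) scaling, (-0.322317, 0.000000) ⇒ P_1 = -0.322317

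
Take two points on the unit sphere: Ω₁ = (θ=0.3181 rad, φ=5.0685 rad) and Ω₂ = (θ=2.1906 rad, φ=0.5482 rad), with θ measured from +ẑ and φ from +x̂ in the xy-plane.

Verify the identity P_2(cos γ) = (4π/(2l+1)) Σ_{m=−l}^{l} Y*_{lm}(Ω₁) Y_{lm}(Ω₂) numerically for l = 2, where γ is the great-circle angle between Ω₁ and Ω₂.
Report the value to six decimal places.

Expand P_2 via completeness: Σ_{m} conj(Y_{2,m}) at Ω₁ times Y_{2,m} at Ω₂ —
  m=-2: -0.028600-0.024693i × +0.116913-0.227675i = -0.008966+0.003625i  (running Σ = -0.008966+0.003625i)
  m=-1: +0.080012-0.215103i × -0.311756+0.190368i = +0.016005+0.082291i  (running Σ = +0.007039+0.085916i)
  m=0: +0.538228-0.000000i × +0.003863+0.000000i = +0.002079+0.000000i  (running Σ = +0.009118+0.085916i)
  m=1: -0.080012-0.215103i × +0.311756+0.190368i = +0.016005-0.082291i  (running Σ = +0.025123+0.003625i)
  m=2: -0.028600+0.024693i × +0.116913+0.227675i = -0.008966-0.003625i  (running Σ = +0.016157+0.000000i)
Total Σ_m = +0.016157+0.000000i. Multiply by 2.513274: +0.040606+0.000000i. P_2(cos γ) = 0.040606

0.040606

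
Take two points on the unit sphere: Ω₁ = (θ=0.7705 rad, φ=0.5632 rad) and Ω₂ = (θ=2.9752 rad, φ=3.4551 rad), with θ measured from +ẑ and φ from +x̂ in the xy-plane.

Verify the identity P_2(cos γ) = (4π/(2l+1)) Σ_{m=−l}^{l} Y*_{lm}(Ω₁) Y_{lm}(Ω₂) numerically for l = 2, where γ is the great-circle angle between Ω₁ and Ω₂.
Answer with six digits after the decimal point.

0.507203

Term-by-term m-sum for l=2 (normalisation 4π/5 = 2.513274):
  m=-2: Y*=0.08056 + 0.16918j  Y=0.00858 - 0.00622j  product 0.00174 + 0.00095j
  m=-1: Y*=0.32647 + 0.20614j  Y=0.12004 - 0.03892j  product 0.04721 + 0.01204j
  m=+0: Y*=0.17179 + 0.00000j  Y=0.60483 + 0.00000j  product 0.10390 + 0.00000j
  m=+1: Y*=-0.32647 + 0.20614j  Y=-0.12004 - 0.03892j  product 0.04721 - 0.01204j
  m=+2: Y*=0.08056 - 0.16918j  Y=0.00858 + 0.00622j  product 0.00174 - 0.00095j
Σ over m = 0.20181 - 0.00000j; ×(4π/5) → 0.50720 - 0.00000j. Real part: 0.507203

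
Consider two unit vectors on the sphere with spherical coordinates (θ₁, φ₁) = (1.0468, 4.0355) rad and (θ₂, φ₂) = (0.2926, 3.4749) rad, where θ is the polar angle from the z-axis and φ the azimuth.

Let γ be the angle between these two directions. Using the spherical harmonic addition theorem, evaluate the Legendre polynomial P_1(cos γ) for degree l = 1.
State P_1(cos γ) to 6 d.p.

0.690593

Expand P_1 via completeness: Σ_{m} conj(Y_{1,m}) at Ω₁ times Y_{1,m} at Ω₂ —
  term(m=-1) = +0.025248+0.015850i   from Y*(Ω₁)=-0.187371-0.233186i, Y(Ω₂)=-0.094171+0.032604i
  term(m=+0) = +0.114371+0.000000i   from Y*(Ω₁)=+0.244469-0.000000i, Y(Ω₂)=+0.467836+0.000000i
  term(m=+1) = +0.025248-0.015850i   from Y*(Ω₁)=+0.187371-0.233186i, Y(Ω₂)=+0.094171+0.032604i
Accumulated sum +0.164867+0.000000i; after 4π/(2l+1) scaling, +0.690593+0.000000i ⇒ P_1 = 0.690593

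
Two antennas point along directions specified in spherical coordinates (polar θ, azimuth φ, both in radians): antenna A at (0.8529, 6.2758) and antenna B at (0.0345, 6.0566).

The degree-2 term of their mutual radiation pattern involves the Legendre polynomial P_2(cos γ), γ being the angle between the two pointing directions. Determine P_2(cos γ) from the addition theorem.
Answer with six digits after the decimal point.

Summing Y*_{l m}(θ₁,φ₁)·Y_{l m}(θ₂,φ₂) over m ∈ [−2, 2]; prefactor 4π/(2·2+1) = 2.513274:
  m=-2: (0.219108, -0.003237) × (0.000413, 0.000201) = (0.000091, 0.000043)  (running Σ = (0.000091, 0.000043))
  m=-1: (0.382749, -0.002827) × (0.025951, 0.005983) = (0.009950, 0.002217)  (running Σ = (0.010041, 0.002259))
  m=0: (0.094021, -0.000000) × (0.629657, 0.000000) = (0.059201, 0.000000)  (running Σ = (0.069242, 0.002259))
  m=1: (-0.382749, -0.002827) × (-0.025951, 0.005983) = (0.009950, -0.002217)  (running Σ = (0.079192, 0.000043))
  m=2: (0.219108, 0.003237) × (0.000413, -0.000201) = (0.000091, -0.000043)  (running Σ = (0.079283, -0.000000))
Σ over m = (0.079283, -0.000000); ×(4π/5) → (0.199259, -0.000000). Real part: 0.199259

0.199259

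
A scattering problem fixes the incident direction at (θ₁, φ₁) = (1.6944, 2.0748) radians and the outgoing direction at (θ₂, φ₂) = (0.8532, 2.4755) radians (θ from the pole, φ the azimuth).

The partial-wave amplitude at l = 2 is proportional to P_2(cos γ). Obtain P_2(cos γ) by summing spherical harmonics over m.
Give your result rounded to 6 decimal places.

Expand P_2 via completeness: Σ_{m} conj(Y_{2,m}) at Ω₁ times Y_{2,m} at Ω₂ —
  [-2]  conj(Y_{2,-2})(Ω₁) = -0.202963-0.321733i ; Y_{2,-2}(Ω₂) = +0.051820+0.213035i ; Δ = +0.058023-0.059910i
  [-1]  conj(Y_{2,-1})(Ω₁) = +0.045647-0.082767i ; Y_{2,-1}(Ω₂) = -0.300917-0.236495i ; Δ = -0.033310+0.014111i
  [+0]  conj(Y_{2,0})(Ω₁) = -0.301009-0.000000i ; Y_{2,0}(Ω₂) = +0.093740+0.000000i ; Δ = -0.028217-0.000000i
  [+1]  conj(Y_{2,1})(Ω₁) = -0.045647-0.082767i ; Y_{2,1}(Ω₂) = +0.300917-0.236495i ; Δ = -0.033310-0.014111i
  [+2]  conj(Y_{2,2})(Ω₁) = -0.202963+0.321733i ; Y_{2,2}(Ω₂) = +0.051820-0.213035i ; Δ = +0.058023+0.059910i
Σ over m = +0.021209+0.000000i; ×(4π/5) → +0.053305+0.000000i. Real part: 0.053305

0.053305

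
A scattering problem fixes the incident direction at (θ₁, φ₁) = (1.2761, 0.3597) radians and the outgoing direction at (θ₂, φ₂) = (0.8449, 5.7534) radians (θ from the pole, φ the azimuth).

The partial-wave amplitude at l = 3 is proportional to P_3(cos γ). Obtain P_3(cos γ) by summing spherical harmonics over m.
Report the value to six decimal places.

-0.299023

Summing Y*_{l m}(θ₁,φ₁)·Y_{l m}(θ₂,φ₂) over m ∈ [−3, 3]; prefactor 4π/(2·3+1) = 1.795196:
  term(m=-3) = (-0.056797, 0.029075)   from Y*(Ω₁)=(0.172588, 0.322251), Y(Ω₂)=(-0.003239, 0.174515)
  term(m=-2) = (-0.021316, 0.100911)   from Y*(Ω₁)=(0.204444, 0.179094), Y(Ω₂)=(0.185655, 0.330954)
  term(m=-1) = (-0.032751, -0.040391)   from Y*(Ω₁)=(-0.167363, -0.062939), Y(Ω₂)=(0.250954, 0.146966)
  term(m=+0) = (0.055158, 0.000000)   from Y*(Ω₁)=(-0.279448, -0.000000), Y(Ω₂)=(-0.197383, 0.000000)
  term(m=+1) = (-0.032751, 0.040391)   from Y*(Ω₁)=(0.167363, -0.062939), Y(Ω₂)=(-0.250954, 0.146966)
  term(m=+2) = (-0.021316, -0.100911)   from Y*(Ω₁)=(0.204444, -0.179094), Y(Ω₂)=(0.185655, -0.330954)
  term(m=+3) = (-0.056797, -0.029075)   from Y*(Ω₁)=(-0.172588, 0.322251), Y(Ω₂)=(0.003239, 0.174515)
Total Σ_m = (-0.166568, 0.000000). Multiply by 1.795196: (-0.299023, 0.000000). P_3(cos γ) = -0.299023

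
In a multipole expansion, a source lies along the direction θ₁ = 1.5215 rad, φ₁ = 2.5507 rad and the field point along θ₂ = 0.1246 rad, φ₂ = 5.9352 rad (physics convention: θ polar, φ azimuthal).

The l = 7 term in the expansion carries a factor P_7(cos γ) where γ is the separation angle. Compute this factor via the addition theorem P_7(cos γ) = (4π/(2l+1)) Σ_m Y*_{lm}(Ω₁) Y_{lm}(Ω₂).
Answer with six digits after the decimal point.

Expand P_7 via completeness: Σ_{m} conj(Y_{7,m}) at Ω₁ times Y_{7,m} at Ω₂ —
  [-7]  conj(Y_{7,-7})(Ω₁) = 0.27011 - 0.41577j ; Y_{7,-7}(Ω₂) = -0.00000 + 0.00000j ; Δ = 0.00000 + 0.00000j
  [-6]  conj(Y_{7,-6})(Ω₁) = -0.08417 + 0.03596j ; Y_{7,-6}(Ω₂) = -0.00000 + 0.00001j ; Δ = 0.00000 - 0.00000j
  [-5]  conj(Y_{7,-5})(Ω₁) = -0.34703 - 0.06571j ; Y_{7,-5}(Ω₂) = -0.00002 + 0.00013j ; Δ = 0.00002 - 0.00004j
  [-4]  conj(Y_{7,-4})(Ω₁) = 0.07609 + 0.07498j ; Y_{7,-4}(Ω₂) = 0.00030 + 0.00167j ; Δ = -0.00010 + 0.00015j
  [-3]  conj(Y_{7,-3})(Ω₁) = 0.06278 + 0.30676j ; Y_{7,-3}(Ω₂) = 0.00818 + 0.01407j ; Δ = -0.00380 + 0.00339j
  [-2]  conj(Y_{7,-2})(Ω₁) = 0.04298 - 0.10485j ; Y_{7,-2}(Ω₂) = 0.08339 + 0.06966j ; Δ = 0.01089 - 0.00575j
  [-1]  conj(Y_{7,-1})(Ω₁) = 0.24768 - 0.16616j ; Y_{7,-1}(Ω₂) = 0.42920 + 0.15569j ; Δ = 0.13217 - 0.03275j
  [+0]  conj(Y_{7,0})(Ω₁) = -0.11521 + 0.00000j ; Y_{7,0}(Ω₂) = 0.86753 + 0.00000j ; Δ = -0.09995 + 0.00000j
  [+1]  conj(Y_{7,1})(Ω₁) = -0.24768 - 0.16616j ; Y_{7,1}(Ω₂) = -0.42920 + 0.15569j ; Δ = 0.13217 + 0.03275j
  [+2]  conj(Y_{7,2})(Ω₁) = 0.04298 + 0.10485j ; Y_{7,2}(Ω₂) = 0.08339 - 0.06966j ; Δ = 0.01089 + 0.00575j
  [+3]  conj(Y_{7,3})(Ω₁) = -0.06278 + 0.30676j ; Y_{7,3}(Ω₂) = -0.00818 + 0.01407j ; Δ = -0.00380 - 0.00339j
  [+4]  conj(Y_{7,4})(Ω₁) = 0.07609 - 0.07498j ; Y_{7,4}(Ω₂) = 0.00030 - 0.00167j ; Δ = -0.00010 - 0.00015j
  [+5]  conj(Y_{7,5})(Ω₁) = 0.34703 - 0.06571j ; Y_{7,5}(Ω₂) = 0.00002 + 0.00013j ; Δ = 0.00002 + 0.00004j
  [+6]  conj(Y_{7,6})(Ω₁) = -0.08417 - 0.03596j ; Y_{7,6}(Ω₂) = -0.00000 - 0.00001j ; Δ = 0.00000 + 0.00000j
  [+7]  conj(Y_{7,7})(Ω₁) = -0.27011 - 0.41577j ; Y_{7,7}(Ω₂) = 0.00000 + 0.00000j ; Δ = 0.00000 - 0.00000j
Total Σ_m = 0.17840 - 0.00000j. Multiply by 0.837758: 0.14946 - 0.00000j. P_7(cos γ) = 0.149458

0.149458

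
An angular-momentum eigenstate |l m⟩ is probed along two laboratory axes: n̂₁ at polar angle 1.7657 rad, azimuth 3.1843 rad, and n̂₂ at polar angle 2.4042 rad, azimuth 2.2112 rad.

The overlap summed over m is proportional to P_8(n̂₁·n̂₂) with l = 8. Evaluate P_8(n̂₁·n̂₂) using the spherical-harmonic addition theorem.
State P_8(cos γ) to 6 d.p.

-0.032243

Term-by-term m-sum for l=8 (normalisation 4π/17 = 0.739198):
  term(m=-8) = (0.000658, 0.009499)   from Y*(Ω₁)=(0.416772, 0.148206), Y(Ω₂)=(0.008597, 0.019736)
  term(m=-7) = (0.028594, 0.016697)   from Y*(Ω₁)=(0.333796, 0.102872), Y(Ω₂)=(0.092312, 0.021572)
  term(m=-6) = (-0.033270, 0.015849)   from Y*(Ω₁)=(-0.142000, -0.037204), Y(Ω₂)=(0.191877, -0.161888)
  term(m=-5) = (-0.022966, 0.148823)   from Y*(Ω₁)=(-0.340937, -0.073930), Y(Ω₂)=(-0.026067, -0.430861)
  term(m=-4) = (-0.011541, -0.010769)   from Y*(Ω₁)=(0.035892, 0.006192), Y(Ω₂)=(-0.362516, -0.237498)
  term(m=-3) = (-0.029465, 0.006660)   from Y*(Ω₁)=(0.329474, 0.042445), Y(Ω₂)=(-0.085408, 0.031217)
  term(m=-2) = (0.001705, -0.004326)   from Y*(Ω₁)=(0.013656, 0.001169), Y(Ω₂)=(0.097014, -0.325113)
  term(m=-1) = (0.048249, 0.070876)   from Y*(Ω₁)=(-0.320979, -0.013717), Y(Ω₂)=(-0.159464, -0.213996)
  term(m=+0) = (-0.007551, -0.000000)   from Y*(Ω₁)=(-0.028463, -0.000000), Y(Ω₂)=(0.265281, 0.000000)
  term(m=+1) = (0.048249, -0.070876)   from Y*(Ω₁)=(0.320979, -0.013717), Y(Ω₂)=(0.159464, -0.213996)
  term(m=+2) = (0.001705, 0.004326)   from Y*(Ω₁)=(0.013656, -0.001169), Y(Ω₂)=(0.097014, 0.325113)
  term(m=+3) = (-0.029465, -0.006660)   from Y*(Ω₁)=(-0.329474, 0.042445), Y(Ω₂)=(0.085408, 0.031217)
  term(m=+4) = (-0.011541, 0.010769)   from Y*(Ω₁)=(0.035892, -0.006192), Y(Ω₂)=(-0.362516, 0.237498)
  term(m=+5) = (-0.022966, -0.148823)   from Y*(Ω₁)=(0.340937, -0.073930), Y(Ω₂)=(0.026067, -0.430861)
  term(m=+6) = (-0.033270, -0.015849)   from Y*(Ω₁)=(-0.142000, 0.037204), Y(Ω₂)=(0.191877, 0.161888)
  term(m=+7) = (0.028594, -0.016697)   from Y*(Ω₁)=(-0.333796, 0.102872), Y(Ω₂)=(-0.092312, 0.021572)
  term(m=+8) = (0.000658, -0.009499)   from Y*(Ω₁)=(0.416772, -0.148206), Y(Ω₂)=(0.008597, -0.019736)
Σ over m = (-0.043620, -0.000000); ×(4π/17) → (-0.032243, -0.000000). Real part: -0.032243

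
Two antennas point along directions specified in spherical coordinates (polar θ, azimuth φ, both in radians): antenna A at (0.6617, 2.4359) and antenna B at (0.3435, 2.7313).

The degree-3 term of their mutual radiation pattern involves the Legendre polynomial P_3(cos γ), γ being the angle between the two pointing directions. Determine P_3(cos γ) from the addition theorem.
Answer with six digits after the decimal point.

0.670754

Addition theorem: P_3(cos γ) = (4π/7) Σ_m Y*_{lm}(Ω₁) Y_{lm}(Ω₂), m = −3…3:
  [-3]  conj(Y_{3,-3})(Ω₁) = +0.050286+0.082707i ; Y_{3,-3}(Ω₂) = -0.005314-0.015026i ; Δ = +0.000976-0.001195i
  [-2]  conj(Y_{3,-2})(Ω₁) = +0.048323-0.300564i ; Y_{3,-2}(Ω₂) = +0.074415+0.079845i ; Δ = +0.027595-0.018508i
  [-1]  conj(Y_{3,-1})(Ω₁) = -0.319264+0.272034i ; Y_{3,-1}(Ω₂) = -0.342631-0.149037i ; Δ = +0.149933-0.045625i
  [+0]  conj(Y_{3,0})(Ω₁) = +0.033034-0.000000i ; Y_{3,0}(Ω₂) = +0.503480+0.000000i ; Δ = +0.016632+0.000000i
  [+1]  conj(Y_{3,1})(Ω₁) = +0.319264+0.272034i ; Y_{3,1}(Ω₂) = +0.342631-0.149037i ; Δ = +0.149933+0.045625i
  [+2]  conj(Y_{3,2})(Ω₁) = +0.048323+0.300564i ; Y_{3,2}(Ω₂) = +0.074415-0.079845i ; Δ = +0.027595+0.018508i
  [+3]  conj(Y_{3,3})(Ω₁) = -0.050286+0.082707i ; Y_{3,3}(Ω₂) = +0.005314-0.015026i ; Δ = +0.000976+0.001195i
Accumulated sum +0.373639-0.000000i; after 4π/(2l+1) scaling, +0.670754-0.000000i ⇒ P_3 = 0.670754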